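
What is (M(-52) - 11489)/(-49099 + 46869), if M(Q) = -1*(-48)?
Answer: 11441/2230 ≈ 5.1305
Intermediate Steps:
M(Q) = 48
(M(-52) - 11489)/(-49099 + 46869) = (48 - 11489)/(-49099 + 46869) = -11441/(-2230) = -11441*(-1/2230) = 11441/2230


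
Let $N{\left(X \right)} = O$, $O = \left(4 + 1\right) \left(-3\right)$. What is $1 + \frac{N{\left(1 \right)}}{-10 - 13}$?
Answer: $\frac{38}{23} \approx 1.6522$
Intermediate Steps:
$O = -15$ ($O = 5 \left(-3\right) = -15$)
$N{\left(X \right)} = -15$
$1 + \frac{N{\left(1 \right)}}{-10 - 13} = 1 + \frac{1}{-10 - 13} \left(-15\right) = 1 + \frac{1}{-23} \left(-15\right) = 1 - - \frac{15}{23} = 1 + \frac{15}{23} = \frac{38}{23}$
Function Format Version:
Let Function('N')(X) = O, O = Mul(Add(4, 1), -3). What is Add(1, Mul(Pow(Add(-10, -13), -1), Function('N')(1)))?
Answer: Rational(38, 23) ≈ 1.6522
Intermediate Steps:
O = -15 (O = Mul(5, -3) = -15)
Function('N')(X) = -15
Add(1, Mul(Pow(Add(-10, -13), -1), Function('N')(1))) = Add(1, Mul(Pow(Add(-10, -13), -1), -15)) = Add(1, Mul(Pow(-23, -1), -15)) = Add(1, Mul(Rational(-1, 23), -15)) = Add(1, Rational(15, 23)) = Rational(38, 23)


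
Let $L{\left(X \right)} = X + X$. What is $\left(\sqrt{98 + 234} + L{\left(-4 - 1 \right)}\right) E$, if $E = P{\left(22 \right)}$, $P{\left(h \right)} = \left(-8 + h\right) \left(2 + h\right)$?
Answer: $-3360 + 672 \sqrt{83} \approx 2762.2$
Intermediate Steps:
$L{\left(X \right)} = 2 X$
$E = 336$ ($E = -16 + 22^{2} - 132 = -16 + 484 - 132 = 336$)
$\left(\sqrt{98 + 234} + L{\left(-4 - 1 \right)}\right) E = \left(\sqrt{98 + 234} + 2 \left(-4 - 1\right)\right) 336 = \left(\sqrt{332} + 2 \left(-5\right)\right) 336 = \left(2 \sqrt{83} - 10\right) 336 = \left(-10 + 2 \sqrt{83}\right) 336 = -3360 + 672 \sqrt{83}$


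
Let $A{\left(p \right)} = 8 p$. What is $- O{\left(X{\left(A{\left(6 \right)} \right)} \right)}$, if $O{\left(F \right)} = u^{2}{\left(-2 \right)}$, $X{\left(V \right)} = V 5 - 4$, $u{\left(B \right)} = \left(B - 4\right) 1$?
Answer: $-36$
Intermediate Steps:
$u{\left(B \right)} = -4 + B$ ($u{\left(B \right)} = \left(-4 + B\right) 1 = -4 + B$)
$X{\left(V \right)} = -4 + 5 V$ ($X{\left(V \right)} = 5 V - 4 = -4 + 5 V$)
$O{\left(F \right)} = 36$ ($O{\left(F \right)} = \left(-4 - 2\right)^{2} = \left(-6\right)^{2} = 36$)
$- O{\left(X{\left(A{\left(6 \right)} \right)} \right)} = \left(-1\right) 36 = -36$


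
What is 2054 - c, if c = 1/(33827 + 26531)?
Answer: 123975331/60358 ≈ 2054.0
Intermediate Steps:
c = 1/60358 ≈ 1.6568e-5
2054 - c = 2054 - 1*1/60358 = 2054 - 1/60358 = 123975331/60358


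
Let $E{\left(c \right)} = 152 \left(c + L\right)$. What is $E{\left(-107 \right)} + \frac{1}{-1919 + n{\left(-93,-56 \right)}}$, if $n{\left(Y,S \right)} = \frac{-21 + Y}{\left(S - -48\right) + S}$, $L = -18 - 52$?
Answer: $- \frac{1650587336}{61351} \approx -26904.0$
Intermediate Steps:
$L = -70$
$n{\left(Y,S \right)} = \frac{-21 + Y}{48 + 2 S}$ ($n{\left(Y,S \right)} = \frac{-21 + Y}{\left(S + 48\right) + S} = \frac{-21 + Y}{\left(48 + S\right) + S} = \frac{-21 + Y}{48 + 2 S}$)
$E{\left(c \right)} = -10640 + 152 c$ ($E{\left(c \right)} = 152 \left(c - 70\right) = 152 \left(-70 + c\right) = -10640 + 152 c$)
$E{\left(-107 \right)} + \frac{1}{-1919 + n{\left(-93,-56 \right)}} = \left(-10640 + 152 \left(-107\right)\right) + \frac{1}{-1919 + \frac{-21 - 93}{2 \left(24 - 56\right)}} = \left(-10640 - 16264\right) + \frac{1}{-1919 + \frac{1}{2} \frac{1}{-32} \left(-114\right)} = -26904 + \frac{1}{-1919 + \frac{1}{2} \left(- \frac{1}{32}\right) \left(-114\right)} = -26904 + \frac{1}{-1919 + \frac{57}{32}} = -26904 + \frac{1}{- \frac{61351}{32}} = -26904 - \frac{32}{61351} = - \frac{1650587336}{61351}$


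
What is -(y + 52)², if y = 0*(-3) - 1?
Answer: -2601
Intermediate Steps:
y = -1 (y = 0 - 1 = -1)
-(y + 52)² = -(-1 + 52)² = -1*51² = -1*2601 = -2601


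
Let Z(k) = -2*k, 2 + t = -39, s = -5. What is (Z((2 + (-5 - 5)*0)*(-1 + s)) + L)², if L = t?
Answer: 289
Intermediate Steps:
t = -41 (t = -2 - 39 = -41)
L = -41
(Z((2 + (-5 - 5)*0)*(-1 + s)) + L)² = (-2*(2 + (-5 - 5)*0)*(-1 - 5) - 41)² = (-2*(2 - 10*0)*(-6) - 41)² = (-2*(2 + 0)*(-6) - 41)² = (-4*(-6) - 41)² = (-2*(-12) - 41)² = (24 - 41)² = (-17)² = 289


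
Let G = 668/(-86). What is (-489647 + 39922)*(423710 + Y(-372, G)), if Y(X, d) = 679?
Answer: -190858343025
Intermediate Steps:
G = -334/43 (G = 668*(-1/86) = -334/43 ≈ -7.7674)
(-489647 + 39922)*(423710 + Y(-372, G)) = (-489647 + 39922)*(423710 + 679) = -449725*424389 = -190858343025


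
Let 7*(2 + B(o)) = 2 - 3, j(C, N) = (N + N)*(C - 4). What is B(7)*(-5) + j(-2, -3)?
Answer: 327/7 ≈ 46.714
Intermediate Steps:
j(C, N) = 2*N*(-4 + C) (j(C, N) = (2*N)*(-4 + C) = 2*N*(-4 + C))
B(o) = -15/7 (B(o) = -2 + (2 - 3)/7 = -2 + (⅐)*(-1) = -2 - ⅐ = -15/7)
B(7)*(-5) + j(-2, -3) = -15/7*(-5) + 2*(-3)*(-4 - 2) = 75/7 + 2*(-3)*(-6) = 75/7 + 36 = 327/7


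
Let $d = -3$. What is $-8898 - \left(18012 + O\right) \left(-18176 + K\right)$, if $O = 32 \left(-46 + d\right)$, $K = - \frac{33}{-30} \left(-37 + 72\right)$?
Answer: $298244152$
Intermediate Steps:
$K = \frac{77}{2}$ ($K = \left(-33\right) \left(- \frac{1}{30}\right) 35 = \frac{11}{10} \cdot 35 = \frac{77}{2} \approx 38.5$)
$O = -1568$ ($O = 32 \left(-46 - 3\right) = 32 \left(-49\right) = -1568$)
$-8898 - \left(18012 + O\right) \left(-18176 + K\right) = -8898 - \left(18012 - 1568\right) \left(-18176 + \frac{77}{2}\right) = -8898 - 16444 \left(- \frac{36275}{2}\right) = -8898 - -298253050 = -8898 + 298253050 = 298244152$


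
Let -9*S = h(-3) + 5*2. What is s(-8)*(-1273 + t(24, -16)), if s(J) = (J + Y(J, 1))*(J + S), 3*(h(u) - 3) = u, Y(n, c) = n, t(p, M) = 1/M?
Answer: -570332/3 ≈ -1.9011e+5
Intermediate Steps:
h(u) = 3 + u/3
S = -4/3 (S = -((3 + (⅓)*(-3)) + 5*2)/9 = -((3 - 1) + 10)/9 = -(2 + 10)/9 = -⅑*12 = -4/3 ≈ -1.3333)
s(J) = 2*J*(-4/3 + J) (s(J) = (J + J)*(J - 4/3) = (2*J)*(-4/3 + J) = 2*J*(-4/3 + J))
s(-8)*(-1273 + t(24, -16)) = ((⅔)*(-8)*(-4 + 3*(-8)))*(-1273 + 1/(-16)) = ((⅔)*(-8)*(-4 - 24))*(-1273 - 1/16) = ((⅔)*(-8)*(-28))*(-20369/16) = (448/3)*(-20369/16) = -570332/3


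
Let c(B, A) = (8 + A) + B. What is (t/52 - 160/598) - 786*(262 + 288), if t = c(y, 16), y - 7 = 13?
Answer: -129257527/299 ≈ -4.3230e+5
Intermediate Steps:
y = 20 (y = 7 + 13 = 20)
c(B, A) = 8 + A + B
t = 44 (t = 8 + 16 + 20 = 44)
(t/52 - 160/598) - 786*(262 + 288) = (44/52 - 160/598) - 786*(262 + 288) = (44*(1/52) - 160*1/598) - 786*550 = (11/13 - 80/299) - 432300 = 173/299 - 432300 = -129257527/299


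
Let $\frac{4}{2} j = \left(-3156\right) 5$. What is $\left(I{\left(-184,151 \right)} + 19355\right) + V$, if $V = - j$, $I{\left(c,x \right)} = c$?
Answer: $27061$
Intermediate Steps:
$j = -7890$ ($j = \frac{\left(-3156\right) 5}{2} = \frac{1}{2} \left(-15780\right) = -7890$)
$V = 7890$ ($V = \left(-1\right) \left(-7890\right) = 7890$)
$\left(I{\left(-184,151 \right)} + 19355\right) + V = \left(-184 + 19355\right) + 7890 = 19171 + 7890 = 27061$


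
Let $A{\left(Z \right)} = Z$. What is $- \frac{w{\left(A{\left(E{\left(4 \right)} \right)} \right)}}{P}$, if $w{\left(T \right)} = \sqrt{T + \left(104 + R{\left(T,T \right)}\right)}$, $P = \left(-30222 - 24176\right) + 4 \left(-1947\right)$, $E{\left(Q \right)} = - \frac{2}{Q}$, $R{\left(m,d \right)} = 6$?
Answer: $\frac{\sqrt{438}}{124372} \approx 0.00016827$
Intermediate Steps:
$P = -62186$ ($P = -54398 - 7788 = -62186$)
$w{\left(T \right)} = \sqrt{110 + T}$ ($w{\left(T \right)} = \sqrt{T + \left(104 + 6\right)} = \sqrt{T + 110} = \sqrt{110 + T}$)
$- \frac{w{\left(A{\left(E{\left(4 \right)} \right)} \right)}}{P} = - \frac{\sqrt{110 - \frac{2}{4}}}{-62186} = - \frac{\sqrt{110 - \frac{1}{2}} \left(-1\right)}{62186} = - \frac{\sqrt{\frac{219}{2}} \left(-1\right)}{62186} = - \frac{\frac{\sqrt{438}}{2} \left(-1\right)}{62186} = - \frac{\left(-1\right) \sqrt{438}}{124372} = \frac{\sqrt{438}}{124372}$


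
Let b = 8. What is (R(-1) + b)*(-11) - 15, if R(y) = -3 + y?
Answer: -59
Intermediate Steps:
(R(-1) + b)*(-11) - 15 = ((-3 - 1) + 8)*(-11) - 15 = (-4 + 8)*(-11) - 15 = 4*(-11) - 15 = -44 - 15 = -59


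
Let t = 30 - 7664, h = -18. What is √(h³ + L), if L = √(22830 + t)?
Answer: √(-5832 + 2*√3799) ≈ 75.556*I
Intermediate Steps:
t = -7634
L = 2*√3799 (L = √(22830 - 7634) = √15196 = 2*√3799 ≈ 123.27)
√(h³ + L) = √((-18)³ + 2*√3799) = √(-5832 + 2*√3799)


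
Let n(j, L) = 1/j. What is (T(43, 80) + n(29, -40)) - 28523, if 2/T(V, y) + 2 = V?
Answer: -33913748/1189 ≈ -28523.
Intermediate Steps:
T(V, y) = 2/(-2 + V)
(T(43, 80) + n(29, -40)) - 28523 = (2/(-2 + 43) + 1/29) - 28523 = (2/41 + 1/29) - 28523 = 99/1189 - 28523 = -33913748/1189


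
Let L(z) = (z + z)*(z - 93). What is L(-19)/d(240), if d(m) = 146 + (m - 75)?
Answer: 4256/311 ≈ 13.685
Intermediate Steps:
d(m) = 71 + m (d(m) = 146 + (-75 + m) = 71 + m)
L(z) = 2*z*(-93 + z) (L(z) = (2*z)*(-93 + z) = 2*z*(-93 + z))
L(-19)/d(240) = (2*(-19)*(-93 - 19))/(71 + 240) = (2*(-19)*(-112))/311 = 4256*(1/311) = 4256/311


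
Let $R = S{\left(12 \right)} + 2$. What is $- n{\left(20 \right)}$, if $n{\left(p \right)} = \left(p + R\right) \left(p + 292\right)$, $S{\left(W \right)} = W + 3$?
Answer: $-11544$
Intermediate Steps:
$S{\left(W \right)} = 3 + W$
$R = 17$ ($R = \left(3 + 12\right) + 2 = 15 + 2 = 17$)
$n{\left(p \right)} = \left(17 + p\right) \left(292 + p\right)$ ($n{\left(p \right)} = \left(p + 17\right) \left(p + 292\right) = \left(17 + p\right) \left(292 + p\right)$)
$- n{\left(20 \right)} = - (4964 + 20^{2} + 309 \cdot 20) = - (4964 + 400 + 6180) = \left(-1\right) 11544 = -11544$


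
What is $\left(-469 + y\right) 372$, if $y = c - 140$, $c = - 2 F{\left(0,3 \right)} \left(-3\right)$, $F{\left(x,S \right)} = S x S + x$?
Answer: $-226548$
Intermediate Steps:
$F{\left(x,S \right)} = x + x S^{2}$ ($F{\left(x,S \right)} = x S^{2} + x = x + x S^{2}$)
$c = 0$ ($c = - 2 \cdot 0 \left(1 + 3^{2}\right) \left(-3\right) = - 2 \cdot 0 \left(1 + 9\right) \left(-3\right) = - 2 \cdot 0 \cdot 10 \left(-3\right) = \left(-2\right) 0 \left(-3\right) = 0 \left(-3\right) = 0$)
$y = -140$ ($y = 0 - 140 = -140$)
$\left(-469 + y\right) 372 = \left(-469 - 140\right) 372 = \left(-609\right) 372 = -226548$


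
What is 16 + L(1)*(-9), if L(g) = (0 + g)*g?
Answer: 7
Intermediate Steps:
L(g) = g² (L(g) = g*g = g²)
16 + L(1)*(-9) = 16 + 1²*(-9) = 16 + 1*(-9) = 16 - 9 = 7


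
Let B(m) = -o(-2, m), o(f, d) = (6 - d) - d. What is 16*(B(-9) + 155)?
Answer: 2096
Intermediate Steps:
o(f, d) = 6 - 2*d
B(m) = -6 + 2*m (B(m) = -(6 - 2*m) = -6 + 2*m)
16*(B(-9) + 155) = 16*((-6 + 2*(-9)) + 155) = 16*((-6 - 18) + 155) = 16*(-24 + 155) = 16*131 = 2096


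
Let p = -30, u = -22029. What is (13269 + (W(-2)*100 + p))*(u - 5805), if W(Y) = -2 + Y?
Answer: -357360726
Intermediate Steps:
(13269 + (W(-2)*100 + p))*(u - 5805) = (13269 + ((-2 - 2)*100 - 30))*(-22029 - 5805) = (13269 + (-4*100 - 30))*(-27834) = (13269 + (-400 - 30))*(-27834) = (13269 - 430)*(-27834) = 12839*(-27834) = -357360726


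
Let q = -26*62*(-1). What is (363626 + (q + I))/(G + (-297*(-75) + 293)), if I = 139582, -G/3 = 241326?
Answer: -50482/70141 ≈ -0.71972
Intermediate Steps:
G = -723978 (G = -3*241326 = -723978)
q = 1612 (q = -1612*(-1) = 1612)
(363626 + (q + I))/(G + (-297*(-75) + 293)) = (363626 + (1612 + 139582))/(-723978 + (-297*(-75) + 293)) = (363626 + 141194)/(-723978 + (22275 + 293)) = 504820/(-723978 + 22568) = 504820/(-701410) = 504820*(-1/701410) = -50482/70141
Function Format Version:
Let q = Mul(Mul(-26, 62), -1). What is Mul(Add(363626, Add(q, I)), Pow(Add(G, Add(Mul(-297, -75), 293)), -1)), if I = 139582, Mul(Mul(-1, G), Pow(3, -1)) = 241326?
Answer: Rational(-50482, 70141) ≈ -0.71972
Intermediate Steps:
G = -723978 (G = Mul(-3, 241326) = -723978)
q = 1612 (q = Mul(-1612, -1) = 1612)
Mul(Add(363626, Add(q, I)), Pow(Add(G, Add(Mul(-297, -75), 293)), -1)) = Mul(Add(363626, Add(1612, 139582)), Pow(Add(-723978, Add(Mul(-297, -75), 293)), -1)) = Mul(Add(363626, 141194), Pow(Add(-723978, Add(22275, 293)), -1)) = Mul(504820, Pow(Add(-723978, 22568), -1)) = Mul(504820, Pow(-701410, -1)) = Mul(504820, Rational(-1, 701410)) = Rational(-50482, 70141)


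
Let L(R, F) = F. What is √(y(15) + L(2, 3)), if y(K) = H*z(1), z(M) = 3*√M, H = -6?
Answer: I*√15 ≈ 3.873*I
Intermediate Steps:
y(K) = -18 (y(K) = -18*√1 = -18)
√(y(15) + L(2, 3)) = √(-18 + 3) = √(-15) = I*√15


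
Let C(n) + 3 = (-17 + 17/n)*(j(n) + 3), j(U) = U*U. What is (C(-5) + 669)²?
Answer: 224676/25 ≈ 8987.0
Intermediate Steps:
j(U) = U²
C(n) = -3 + (-17 + 17/n)*(3 + n²) (C(n) = -3 + (-17 + 17/n)*(n² + 3) = -3 + (-17 + 17/n)*(3 + n²))
(C(-5) + 669)² = ((-54 - 17*(-5)² + 17*(-5) + 51/(-5)) + 669)² = ((-54 - 17*25 - 85 + 51*(-⅕)) + 669)² = ((-54 - 425 - 85 - 51/5) + 669)² = (-2871/5 + 669)² = (474/5)² = 224676/25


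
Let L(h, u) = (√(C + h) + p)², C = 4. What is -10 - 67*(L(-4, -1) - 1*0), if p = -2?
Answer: -278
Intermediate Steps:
L(h, u) = (-2 + √(4 + h))² (L(h, u) = (√(4 + h) - 2)² = (-2 + √(4 + h))²)
-10 - 67*(L(-4, -1) - 1*0) = -10 - 67*((-2 + √(4 - 4))² - 1*0) = -10 - 67*((-2 + √0)² + 0) = -10 - 67*((-2 + 0)² + 0) = -10 - 67*((-2)² + 0) = -10 - 67*(4 + 0) = -10 - 67*4 = -10 - 268 = -278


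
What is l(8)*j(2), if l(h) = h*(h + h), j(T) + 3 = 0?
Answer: -384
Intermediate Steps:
j(T) = -3 (j(T) = -3 + 0 = -3)
l(h) = 2*h**2 (l(h) = h*(2*h) = 2*h**2)
l(8)*j(2) = (2*8**2)*(-3) = (2*64)*(-3) = 128*(-3) = -384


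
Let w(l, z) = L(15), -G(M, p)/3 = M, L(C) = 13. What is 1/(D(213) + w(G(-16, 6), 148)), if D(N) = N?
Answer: 1/226 ≈ 0.0044248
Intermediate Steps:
G(M, p) = -3*M
w(l, z) = 13
1/(D(213) + w(G(-16, 6), 148)) = 1/(213 + 13) = 1/226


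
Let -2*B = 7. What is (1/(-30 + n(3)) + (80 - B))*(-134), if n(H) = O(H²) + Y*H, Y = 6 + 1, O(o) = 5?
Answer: -22311/2 ≈ -11156.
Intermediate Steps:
B = -7/2 (B = -½*7 = -7/2 ≈ -3.5000)
Y = 7
n(H) = 5 + 7*H
(1/(-30 + n(3)) + (80 - B))*(-134) = (1/(-30 + (5 + 7*3)) + (80 - 1*(-7/2)))*(-134) = (1/(-30 + (5 + 21)) + (80 + 7/2))*(-134) = (1/(-30 + 26) + 167/2)*(-134) = (1/(-4) + 167/2)*(-134) = (-¼ + 167/2)*(-134) = (333/4)*(-134) = -22311/2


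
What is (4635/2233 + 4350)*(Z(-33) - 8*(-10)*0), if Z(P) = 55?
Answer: 48590925/203 ≈ 2.3936e+5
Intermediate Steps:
(4635/2233 + 4350)*(Z(-33) - 8*(-10)*0) = (4635/2233 + 4350)*(55 - 8*(-10)*0) = (4635*(1/2233) + 4350)*(55 + 80*0) = (4635/2233 + 4350)*(55 + 0) = (9718185/2233)*55 = 48590925/203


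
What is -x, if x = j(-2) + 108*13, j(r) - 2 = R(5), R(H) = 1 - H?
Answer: -1402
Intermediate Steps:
j(r) = -2 (j(r) = 2 + (1 - 1*5) = 2 + (1 - 5) = 2 - 4 = -2)
x = 1402 (x = -2 + 108*13 = -2 + 1404 = 1402)
-x = -1*1402 = -1402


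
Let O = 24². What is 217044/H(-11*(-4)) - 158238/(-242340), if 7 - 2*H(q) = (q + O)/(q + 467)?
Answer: 8959346102481/119433230 ≈ 75016.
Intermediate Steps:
O = 576
H(q) = 7/2 - (576 + q)/(2*(467 + q)) (H(q) = 7/2 - (q + 576)/(2*(q + 467)) = 7/2 - (576 + q)/(2*(467 + q)))
217044/H(-11*(-4)) - 158238/(-242340) = 217044/(((2693 + 6*(-11*(-4)))/(2*(467 - 11*(-4))))) - 158238/(-242340) = 217044/(((2693 + 6*44)/(2*(467 + 44)))) - 158238*(-1/242340) = 217044/(((½)*(2693 + 264)/511)) + 26373/40390 = 217044/(((½)*(1/511)*2957)) + 26373/40390 = 217044/(2957/1022) + 26373/40390 = 217044*(1022/2957) + 26373/40390 = 221818968/2957 + 26373/40390 = 8959346102481/119433230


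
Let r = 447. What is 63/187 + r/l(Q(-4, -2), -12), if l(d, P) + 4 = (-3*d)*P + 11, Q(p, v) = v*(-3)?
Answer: 97638/41701 ≈ 2.3414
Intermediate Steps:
Q(p, v) = -3*v
l(d, P) = 7 - 3*P*d (l(d, P) = -4 + ((-3*d)*P + 11) = -4 + (-3*P*d + 11) = -4 + (11 - 3*P*d) = 7 - 3*P*d)
63/187 + r/l(Q(-4, -2), -12) = 63/187 + 447/(7 - 3*(-12)*(-3*(-2))) = 63*(1/187) + 447/(7 - 3*(-12)*6) = 63/187 + 447/(7 + 216) = 63/187 + 447/223 = 97638/41701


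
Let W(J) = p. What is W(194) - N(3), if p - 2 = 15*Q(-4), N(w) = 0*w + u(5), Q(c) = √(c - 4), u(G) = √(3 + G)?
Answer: 2 + √2*(-2 + 30*I) ≈ -0.82843 + 42.426*I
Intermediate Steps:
Q(c) = √(-4 + c)
N(w) = 2*√2 (N(w) = 0*w + √(3 + 5) = 0 + √8 = 0 + 2*√2 = 2*√2)
p = 2 + 30*I*√2 (p = 2 + 15*√(-4 - 4) = 2 + 15*√(-8) = 2 + 15*(2*I*√2) = 2 + 30*I*√2 ≈ 2.0 + 42.426*I)
W(J) = 2 + 30*I*√2
W(194) - N(3) = (2 + 30*I*√2) - 2*√2 = 2 - 2*√2 + 30*I*√2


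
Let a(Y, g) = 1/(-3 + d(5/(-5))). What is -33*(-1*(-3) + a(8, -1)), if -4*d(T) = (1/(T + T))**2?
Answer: -4323/49 ≈ -88.224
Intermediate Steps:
d(T) = -1/(16*T**2) (d(T) = -1/(4*(T + T)**2) = -1/(4*T**2)/4 = -1/(16*T**2))
a(Y, g) = -16/49 (a(Y, g) = 1/(-3 - 1/(16*1**2)) = 1/(-3 - 1/16/(-1)**2) = 1/(-3 - 1/16*1) = 1/(-3 - 1/16) = 1/(-49/16) = -16/49)
-33*(-1*(-3) + a(8, -1)) = -33*(-1*(-3) - 16/49) = -33*(3 - 16/49) = -33*131/49 = -4323/49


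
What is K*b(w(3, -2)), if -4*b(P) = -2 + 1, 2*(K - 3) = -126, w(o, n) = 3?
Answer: -15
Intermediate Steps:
K = -60 (K = 3 + (1/2)*(-126) = 3 - 63 = -60)
b(P) = 1/4 (b(P) = -(-2 + 1)/4 = -1/4*(-1) = 1/4)
K*b(w(3, -2)) = -60*1/4 = -15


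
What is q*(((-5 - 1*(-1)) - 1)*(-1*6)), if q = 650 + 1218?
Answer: 56040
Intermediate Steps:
q = 1868
q*(((-5 - 1*(-1)) - 1)*(-1*6)) = 1868*(((-5 - 1*(-1)) - 1)*(-1*6)) = 1868*(((-5 + 1) - 1)*(-6)) = 1868*((-4 - 1)*(-6)) = 1868*(-5*(-6)) = 1868*30 = 56040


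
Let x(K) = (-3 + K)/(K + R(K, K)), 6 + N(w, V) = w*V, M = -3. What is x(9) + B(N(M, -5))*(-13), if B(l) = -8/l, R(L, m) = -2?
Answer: 782/63 ≈ 12.413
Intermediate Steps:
N(w, V) = -6 + V*w (N(w, V) = -6 + w*V = -6 + V*w)
x(K) = (-3 + K)/(-2 + K) (x(K) = (-3 + K)/(K - 2) = (-3 + K)/(-2 + K))
x(9) + B(N(M, -5))*(-13) = (-3 + 9)/(-2 + 9) - 8/(-6 - 5*(-3))*(-13) = 6/7 - 8/(-6 + 15)*(-13) = (⅐)*6 - 8/9*(-13) = 6/7 - 8*⅑*(-13) = 6/7 - 8/9*(-13) = 6/7 + 104/9 = 782/63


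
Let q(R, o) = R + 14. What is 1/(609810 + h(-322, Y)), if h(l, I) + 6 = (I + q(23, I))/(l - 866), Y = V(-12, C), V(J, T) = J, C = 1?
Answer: 1188/724447127 ≈ 1.6399e-6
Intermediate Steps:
q(R, o) = 14 + R
Y = -12
h(l, I) = -6 + (37 + I)/(-866 + l) (h(l, I) = -6 + (I + (14 + 23))/(l - 866) = -6 + (I + 37)/(-866 + l) = -6 + (37 + I)/(-866 + l))
1/(609810 + h(-322, Y)) = 1/(609810 + (5233 - 12 - 6*(-322))/(-866 - 322)) = 1/(609810 + (5233 - 12 + 1932)/(-1188)) = 1/(609810 - 1/1188*7153) = 1/(609810 - 7153/1188) = 1/(724447127/1188) = 1188/724447127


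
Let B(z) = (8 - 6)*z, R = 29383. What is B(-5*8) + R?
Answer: 29303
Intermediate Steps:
B(z) = 2*z
B(-5*8) + R = 2*(-5*8) + 29383 = 2*(-40) + 29383 = -80 + 29383 = 29303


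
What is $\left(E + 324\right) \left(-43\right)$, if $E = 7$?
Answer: $-14233$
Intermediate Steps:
$\left(E + 324\right) \left(-43\right) = \left(7 + 324\right) \left(-43\right) = 331 \left(-43\right) = -14233$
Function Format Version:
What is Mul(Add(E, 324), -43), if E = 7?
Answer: -14233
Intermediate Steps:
Mul(Add(E, 324), -43) = Mul(Add(7, 324), -43) = Mul(331, -43) = -14233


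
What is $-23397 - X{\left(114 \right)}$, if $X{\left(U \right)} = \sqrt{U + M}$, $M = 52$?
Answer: $-23397 - \sqrt{166} \approx -23410.0$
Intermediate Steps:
$X{\left(U \right)} = \sqrt{52 + U}$ ($X{\left(U \right)} = \sqrt{U + 52} = \sqrt{52 + U}$)
$-23397 - X{\left(114 \right)} = -23397 - \sqrt{52 + 114} = -23397 - \sqrt{166}$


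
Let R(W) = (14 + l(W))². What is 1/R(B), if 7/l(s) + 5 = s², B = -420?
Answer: 31115196025/6098612994369 ≈ 0.0051020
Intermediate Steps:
l(s) = 7/(-5 + s²)
R(W) = (14 + 7/(-5 + W²))²
1/R(B) = 1/((14 + 7/(-5 + (-420)²))²) = 1/((14 + 7/(-5 + 176400))²) = 1/((14 + 7/176395)²) = 1/((2469537/176395)²) = 1/(6098612994369/31115196025) = 31115196025/6098612994369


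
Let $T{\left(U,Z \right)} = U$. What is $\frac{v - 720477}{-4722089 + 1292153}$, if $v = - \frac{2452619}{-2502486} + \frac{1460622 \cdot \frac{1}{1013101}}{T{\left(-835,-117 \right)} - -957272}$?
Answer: $\frac{1747029745956708582925519}{8317001611445132358238752} \approx 0.21006$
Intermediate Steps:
$v = \frac{2376511219281054095}{2424827055503406582}$ ($v = - \frac{2452619}{-2502486} + \frac{1460622 \cdot \frac{1}{1013101}}{-835 - -957272} = \left(-2452619\right) \left(- \frac{1}{2502486}\right) + \frac{1460622 \cdot \frac{1}{1013101}}{-835 + 957272} = \frac{2452619}{2502486} + \frac{1460622}{1013101 \cdot 956437} = \frac{2452619}{2502486} + \frac{1460622}{1013101} \cdot \frac{1}{956437} = \frac{2452619}{2502486} + \frac{1460622}{968967281137} = \frac{2376511219281054095}{2424827055503406582} \approx 0.98007$)
$\frac{v - 720477}{-4722089 + 1292153} = \frac{\frac{2376511219281054095}{2424827055503406582} - 720477}{-4722089 + 1292153} = - \frac{1747029745956708582925519}{2424827055503406582 \left(-3429936\right)} = \left(- \frac{1747029745956708582925519}{2424827055503406582}\right) \left(- \frac{1}{3429936}\right) = \frac{1747029745956708582925519}{8317001611445132358238752}$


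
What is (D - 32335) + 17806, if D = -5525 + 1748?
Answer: -18306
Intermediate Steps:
D = -3777
(D - 32335) + 17806 = (-3777 - 32335) + 17806 = -36112 + 17806 = -18306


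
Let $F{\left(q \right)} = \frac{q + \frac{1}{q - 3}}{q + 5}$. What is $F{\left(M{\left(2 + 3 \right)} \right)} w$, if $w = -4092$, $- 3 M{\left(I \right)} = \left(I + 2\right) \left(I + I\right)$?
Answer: $- \frac{2060508}{395} \approx -5216.5$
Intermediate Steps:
$M{\left(I \right)} = - \frac{2 I \left(2 + I\right)}{3}$ ($M{\left(I \right)} = - \frac{\left(I + 2\right) \left(I + I\right)}{3} = - \frac{\left(2 + I\right) 2 I}{3} = - \frac{2 I \left(2 + I\right)}{3}$)
$F{\left(q \right)} = \frac{q + \frac{1}{-3 + q}}{5 + q}$
$F{\left(M{\left(2 + 3 \right)} \right)} w = \frac{1 + \left(- \frac{2 \left(2 + 3\right) \left(2 + \left(2 + 3\right)\right)}{3}\right)^{2} - 3 \left(- \frac{2 \left(2 + 3\right) \left(2 + \left(2 + 3\right)\right)}{3}\right)}{-15 + \left(- \frac{2 \left(2 + 3\right) \left(2 + \left(2 + 3\right)\right)}{3}\right)^{2} + 2 \left(- \frac{2 \left(2 + 3\right) \left(2 + \left(2 + 3\right)\right)}{3}\right)} \left(-4092\right) = \frac{1 + \left(\left(- \frac{2}{3}\right) 5 \left(2 + 5\right)\right)^{2} - 3 \left(\left(- \frac{2}{3}\right) 5 \left(2 + 5\right)\right)}{-15 + \left(\left(- \frac{2}{3}\right) 5 \left(2 + 5\right)\right)^{2} + 2 \left(\left(- \frac{2}{3}\right) 5 \left(2 + 5\right)\right)} \left(-4092\right) = \frac{1 + \left(\left(- \frac{2}{3}\right) 5 \cdot 7\right)^{2} - 3 \left(\left(- \frac{2}{3}\right) 5 \cdot 7\right)}{-15 + \left(\left(- \frac{2}{3}\right) 5 \cdot 7\right)^{2} + 2 \left(\left(- \frac{2}{3}\right) 5 \cdot 7\right)} \left(-4092\right) = \frac{1 + \left(- \frac{70}{3}\right)^{2} - -70}{-15 + \left(- \frac{70}{3}\right)^{2} + 2 \left(- \frac{70}{3}\right)} \left(-4092\right) = \frac{1 + \frac{4900}{9} + 70}{-15 + \frac{4900}{9} - \frac{140}{3}} \left(-4092\right) = \frac{1}{\frac{4345}{9}} \cdot \frac{5539}{9} \left(-4092\right) = \frac{9}{4345} \cdot \frac{5539}{9} \left(-4092\right) = \frac{5539}{4345} \left(-4092\right) = - \frac{2060508}{395}$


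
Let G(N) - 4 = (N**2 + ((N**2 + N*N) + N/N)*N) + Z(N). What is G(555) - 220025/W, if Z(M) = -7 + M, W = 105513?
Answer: 36108329650441/105513 ≈ 3.4222e+8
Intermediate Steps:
G(N) = -3 + N + N**2 + N*(1 + 2*N**2) (G(N) = 4 + ((N**2 + ((N**2 + N*N) + N/N)*N) + (-7 + N)) = 4 + ((N**2 + ((N**2 + N**2) + 1)*N) + (-7 + N)) = 4 + ((N**2 + (2*N**2 + 1)*N) + (-7 + N)) = 4 + ((N**2 + (1 + 2*N**2)*N) + (-7 + N)) = 4 + ((N**2 + N*(1 + 2*N**2)) + (-7 + N)) = 4 + (-7 + N + N**2 + N*(1 + 2*N**2)) = -3 + N + N**2 + N*(1 + 2*N**2))
G(555) - 220025/W = (-3 + 555**2 + 2*555 + 2*555**3) - 220025/105513 = (-3 + 308025 + 1110 + 2*170953875) - 220025/105513 = (-3 + 308025 + 1110 + 341907750) - 1*220025/105513 = 342216882 - 220025/105513 = 36108329650441/105513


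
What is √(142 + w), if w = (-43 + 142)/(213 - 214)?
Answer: √43 ≈ 6.5574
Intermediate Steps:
w = -99 (w = 99/(-1) = 99*(-1) = -99)
√(142 + w) = √(142 - 99) = √43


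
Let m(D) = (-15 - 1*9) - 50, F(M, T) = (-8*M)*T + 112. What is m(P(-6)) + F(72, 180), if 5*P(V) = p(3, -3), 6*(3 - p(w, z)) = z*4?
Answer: -103642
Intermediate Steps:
p(w, z) = 3 - 2*z/3 (p(w, z) = 3 - z*4/6 = 3 - 2*z/3)
F(M, T) = 112 - 8*M*T (F(M, T) = -8*M*T + 112 = 112 - 8*M*T)
P(V) = 1 (P(V) = (3 - ⅔*(-3))/5 = (3 + 2)/5 = (⅕)*5 = 1)
m(D) = -74 (m(D) = (-15 - 9) - 50 = -24 - 50 = -74)
m(P(-6)) + F(72, 180) = -74 + (112 - 8*72*180) = -74 + (112 - 103680) = -74 - 103568 = -103642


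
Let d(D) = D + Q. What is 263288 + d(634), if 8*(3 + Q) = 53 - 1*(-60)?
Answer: 2111465/8 ≈ 2.6393e+5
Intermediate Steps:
Q = 89/8 (Q = -3 + (53 - 1*(-60))/8 = -3 + (53 + 60)/8 = -3 + (⅛)*113 = -3 + 113/8 = 89/8 ≈ 11.125)
d(D) = 89/8 + D (d(D) = D + 89/8 = 89/8 + D)
263288 + d(634) = 263288 + (89/8 + 634) = 263288 + 5161/8 = 2111465/8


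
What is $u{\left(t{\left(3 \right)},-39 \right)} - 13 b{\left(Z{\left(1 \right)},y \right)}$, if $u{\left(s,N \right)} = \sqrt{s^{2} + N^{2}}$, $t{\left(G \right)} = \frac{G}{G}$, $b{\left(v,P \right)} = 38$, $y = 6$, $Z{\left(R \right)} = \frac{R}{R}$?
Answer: $-494 + \sqrt{1522} \approx -454.99$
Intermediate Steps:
$Z{\left(R \right)} = 1$
$t{\left(G \right)} = 1$
$u{\left(s,N \right)} = \sqrt{N^{2} + s^{2}}$
$u{\left(t{\left(3 \right)},-39 \right)} - 13 b{\left(Z{\left(1 \right)},y \right)} = \sqrt{\left(-39\right)^{2} + 1^{2}} - 494 = \sqrt{1521 + 1} - 494 = \sqrt{1522} - 494 = -494 + \sqrt{1522}$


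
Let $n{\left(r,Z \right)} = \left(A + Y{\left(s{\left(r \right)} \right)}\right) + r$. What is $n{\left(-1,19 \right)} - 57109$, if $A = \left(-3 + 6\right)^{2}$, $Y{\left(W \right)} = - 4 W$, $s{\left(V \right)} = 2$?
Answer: $-57109$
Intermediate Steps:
$A = 9$ ($A = 3^{2} = 9$)
$n{\left(r,Z \right)} = 1 + r$ ($n{\left(r,Z \right)} = \left(9 - 8\right) + r = 1 + r$)
$n{\left(-1,19 \right)} - 57109 = \left(1 - 1\right) - 57109 = 0 - 57109 = -57109$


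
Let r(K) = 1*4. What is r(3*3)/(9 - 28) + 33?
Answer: 623/19 ≈ 32.789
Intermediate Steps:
r(K) = 4
r(3*3)/(9 - 28) + 33 = 4/(9 - 28) + 33 = 4/(-19) + 33 = 4*(-1/19) + 33 = -4/19 + 33 = 623/19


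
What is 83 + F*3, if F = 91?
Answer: 356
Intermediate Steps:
83 + F*3 = 83 + 91*3 = 83 + 273 = 356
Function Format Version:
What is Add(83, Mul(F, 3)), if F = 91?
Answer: 356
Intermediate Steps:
Add(83, Mul(F, 3)) = Add(83, Mul(91, 3)) = Add(83, 273) = 356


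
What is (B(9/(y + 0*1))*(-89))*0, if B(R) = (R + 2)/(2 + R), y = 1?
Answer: 0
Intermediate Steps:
B(R) = 1 (B(R) = (2 + R)/(2 + R) = 1)
(B(9/(y + 0*1))*(-89))*0 = (1*(-89))*0 = -89*0 = 0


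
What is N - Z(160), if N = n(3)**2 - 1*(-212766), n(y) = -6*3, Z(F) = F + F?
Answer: 212770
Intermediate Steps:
Z(F) = 2*F
n(y) = -18
N = 213090 (N = (-18)**2 - 1*(-212766) = 324 + 212766 = 213090)
N - Z(160) = 213090 - 2*160 = 213090 - 1*320 = 213090 - 320 = 212770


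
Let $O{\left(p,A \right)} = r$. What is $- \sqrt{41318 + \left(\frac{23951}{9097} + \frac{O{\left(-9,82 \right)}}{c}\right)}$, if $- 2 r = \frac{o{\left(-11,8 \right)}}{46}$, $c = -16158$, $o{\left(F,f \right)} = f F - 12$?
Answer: $- \frac{\sqrt{472274212662904135424754}}{3380754498} \approx -203.27$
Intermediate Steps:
$o{\left(F,f \right)} = -12 + F f$ ($o{\left(F,f \right)} = F f - 12 = -12 + F f$)
$r = \frac{25}{23}$ ($r = - \frac{\left(-12 - 88\right) \frac{1}{46}}{2} = - \frac{\left(-100\right) \frac{1}{46}}{2} = \left(- \frac{1}{2}\right) \left(- \frac{50}{23}\right) = \frac{25}{23} \approx 1.087$)
$O{\left(p,A \right)} = \frac{25}{23}$
$- \sqrt{41318 + \left(\frac{23951}{9097} + \frac{O{\left(-9,82 \right)}}{c}\right)} = - \sqrt{41318 + \left(\frac{23951}{9097} + \frac{25}{23 \left(-16158\right)}\right)} = - \sqrt{41318 + \left(23951 \cdot \frac{1}{9097} + \frac{25}{23} \left(- \frac{1}{16158}\right)\right)} = - \sqrt{41318 + \left(\frac{23951}{9097} - \frac{25}{371634}\right)} = - \sqrt{41318 + \frac{8900778509}{3380754498}} = - \sqrt{\frac{139694915126873}{3380754498}} = - \frac{\sqrt{472274212662904135424754}}{3380754498}$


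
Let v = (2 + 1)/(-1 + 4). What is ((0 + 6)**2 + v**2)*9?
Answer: 333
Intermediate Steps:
v = 1 (v = 3/3 = 3*(1/3) = 1)
((0 + 6)**2 + v**2)*9 = ((0 + 6)**2 + 1**2)*9 = (6**2 + 1)*9 = (36 + 1)*9 = 37*9 = 333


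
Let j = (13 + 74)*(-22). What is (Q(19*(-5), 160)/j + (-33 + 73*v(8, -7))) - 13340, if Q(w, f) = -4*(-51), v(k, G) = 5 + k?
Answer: -3963290/319 ≈ -12424.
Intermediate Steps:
j = -1914 (j = 87*(-22) = -1914)
Q(w, f) = 204
(Q(19*(-5), 160)/j + (-33 + 73*v(8, -7))) - 13340 = (204/(-1914) + (-33 + 73*(5 + 8))) - 13340 = (204*(-1/1914) + (-33 + 73*13)) - 13340 = (-34/319 + (-33 + 949)) - 13340 = (-34/319 + 916) - 13340 = 292170/319 - 13340 = -3963290/319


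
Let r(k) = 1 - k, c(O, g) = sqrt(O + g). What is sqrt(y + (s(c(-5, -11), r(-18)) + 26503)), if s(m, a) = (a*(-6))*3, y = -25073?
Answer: 8*sqrt(17) ≈ 32.985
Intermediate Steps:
s(m, a) = -18*a (s(m, a) = -6*a*3 = -18*a)
sqrt(y + (s(c(-5, -11), r(-18)) + 26503)) = sqrt(-25073 + (-18*(1 - 1*(-18)) + 26503)) = sqrt(-25073 + (-18*(1 + 18) + 26503)) = sqrt(-25073 + (-18*19 + 26503)) = sqrt(-25073 + (-342 + 26503)) = sqrt(-25073 + 26161) = sqrt(1088) = 8*sqrt(17)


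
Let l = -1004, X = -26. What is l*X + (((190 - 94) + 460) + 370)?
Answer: 27030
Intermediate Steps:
l*X + (((190 - 94) + 460) + 370) = -1004*(-26) + (((190 - 94) + 460) + 370) = 26104 + ((96 + 460) + 370) = 26104 + (556 + 370) = 26104 + 926 = 27030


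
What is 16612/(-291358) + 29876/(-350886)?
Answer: -3633382460/25558360797 ≈ -0.14216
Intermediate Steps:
16612/(-291358) + 29876/(-350886) = 16612*(-1/291358) + 29876*(-1/350886) = -8306/145679 - 14938/175443 = -3633382460/25558360797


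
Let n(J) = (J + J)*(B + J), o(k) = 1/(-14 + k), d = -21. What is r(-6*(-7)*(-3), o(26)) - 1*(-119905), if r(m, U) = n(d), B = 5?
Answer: 120577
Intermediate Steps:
n(J) = 2*J*(5 + J) (n(J) = (J + J)*(5 + J) = (2*J)*(5 + J) = 2*J*(5 + J))
r(m, U) = 672 (r(m, U) = 2*(-21)*(5 - 21) = 2*(-21)*(-16) = 672)
r(-6*(-7)*(-3), o(26)) - 1*(-119905) = 672 - 1*(-119905) = 672 + 119905 = 120577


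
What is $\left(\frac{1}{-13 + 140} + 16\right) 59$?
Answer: $\frac{119947}{127} \approx 944.46$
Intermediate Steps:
$\left(\frac{1}{-13 + 140} + 16\right) 59 = \left(\frac{1}{127} + 16\right) 59 = \frac{2033}{127} \cdot 59 = \frac{119947}{127}$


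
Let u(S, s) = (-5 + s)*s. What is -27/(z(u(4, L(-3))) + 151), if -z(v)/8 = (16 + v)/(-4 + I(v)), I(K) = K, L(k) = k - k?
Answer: -9/61 ≈ -0.14754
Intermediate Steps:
L(k) = 0
u(S, s) = s*(-5 + s)
z(v) = -8*(16 + v)/(-4 + v)
-27/(z(u(4, L(-3))) + 151) = -27/(8*(-16 - 0*(-5 + 0))/(-4 + 0*(-5 + 0)) + 151) = -27/(8*(-16 - 0*(-5))/(-4 + 0*(-5)) + 151) = -27/(8*(-16 - 1*0)/(-4 + 0) + 151) = -27/(8*(-16 + 0)/(-4) + 151) = -27/(8*(-¼)*(-16) + 151) = -27/(32 + 151) = -27/183 = (1/183)*(-27) = -9/61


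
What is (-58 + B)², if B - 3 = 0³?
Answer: 3025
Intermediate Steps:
B = 3 (B = 3 + 0³ = 3 + 0 = 3)
(-58 + B)² = (-58 + 3)² = (-55)² = 3025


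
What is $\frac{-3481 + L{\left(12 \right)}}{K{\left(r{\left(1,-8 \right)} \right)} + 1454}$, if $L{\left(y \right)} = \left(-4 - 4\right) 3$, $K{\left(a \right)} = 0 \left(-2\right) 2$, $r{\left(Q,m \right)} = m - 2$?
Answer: $- \frac{3505}{1454} \approx -2.4106$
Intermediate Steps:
$r{\left(Q,m \right)} = -2 + m$ ($r{\left(Q,m \right)} = m - 2 = -2 + m$)
$K{\left(a \right)} = 0$ ($K{\left(a \right)} = 0 \cdot 2 = 0$)
$L{\left(y \right)} = -24$ ($L{\left(y \right)} = \left(-8\right) 3 = -24$)
$\frac{-3481 + L{\left(12 \right)}}{K{\left(r{\left(1,-8 \right)} \right)} + 1454} = \frac{-3481 - 24}{0 + 1454} = - \frac{3505}{1454}$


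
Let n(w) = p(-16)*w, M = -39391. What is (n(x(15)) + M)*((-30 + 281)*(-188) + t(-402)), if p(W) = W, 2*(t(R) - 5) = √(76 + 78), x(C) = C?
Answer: 1869909473 - 39631*√154/2 ≈ 1.8697e+9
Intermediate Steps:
t(R) = 5 + √154/2 (t(R) = 5 + √(76 + 78)/2 = 5 + √154/2)
n(w) = -16*w
(n(x(15)) + M)*((-30 + 281)*(-188) + t(-402)) = (-16*15 - 39391)*((-30 + 281)*(-188) + (5 + √154/2)) = (-240 - 39391)*(251*(-188) + (5 + √154/2)) = -39631*(-47188 + (5 + √154/2)) = -39631*(-47183 + √154/2) = 1869909473 - 39631*√154/2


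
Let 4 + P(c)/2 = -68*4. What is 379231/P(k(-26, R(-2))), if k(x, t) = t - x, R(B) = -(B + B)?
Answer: -379231/552 ≈ -687.01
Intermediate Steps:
R(B) = -2*B
P(c) = -552 (P(c) = -8 + 2*(-68*4) = -8 + 2*(-272) = -8 - 544 = -552)
379231/P(k(-26, R(-2))) = 379231/(-552) = 379231*(-1/552) = -379231/552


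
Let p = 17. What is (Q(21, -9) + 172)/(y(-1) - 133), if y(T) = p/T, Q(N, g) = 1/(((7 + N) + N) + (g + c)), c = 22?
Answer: -711/620 ≈ -1.1468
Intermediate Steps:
Q(N, g) = 1/(29 + g + 2*N) (Q(N, g) = 1/(((7 + N) + N) + (g + 22)) = 1/((7 + 2*N) + (22 + g)) = 1/(29 + g + 2*N))
y(T) = 17/T
(Q(21, -9) + 172)/(y(-1) - 133) = (1/(29 - 9 + 2*21) + 172)/(17/(-1) - 133) = (1/(29 - 9 + 42) + 172)/(17*(-1) - 133) = (1/62 + 172)/(-17 - 133) = (1/62 + 172)/(-150) = (10665/62)*(-1/150) = -711/620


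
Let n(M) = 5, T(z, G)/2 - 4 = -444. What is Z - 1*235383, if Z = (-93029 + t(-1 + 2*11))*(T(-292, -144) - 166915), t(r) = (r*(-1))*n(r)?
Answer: 15627184147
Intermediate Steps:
T(z, G) = -880 (T(z, G) = 8 + 2*(-444) = 8 - 888 = -880)
t(r) = -5*r (t(r) = (r*(-1))*5 = -r*5 = -5*r)
Z = 15627419530 (Z = (-93029 - 5*(-1 + 2*11))*(-880 - 166915) = (-93029 - 5*(-1 + 22))*(-167795) = (-93029 - 5*21)*(-167795) = (-93029 - 105)*(-167795) = -93134*(-167795) = 15627419530)
Z - 1*235383 = 15627419530 - 1*235383 = 15627419530 - 235383 = 15627184147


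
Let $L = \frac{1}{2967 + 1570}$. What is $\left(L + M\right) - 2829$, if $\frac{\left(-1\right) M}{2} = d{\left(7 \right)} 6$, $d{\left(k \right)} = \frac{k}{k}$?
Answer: $- \frac{12889616}{4537} \approx -2841.0$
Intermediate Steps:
$d{\left(k \right)} = 1$
$M = -12$ ($M = - 2 \cdot 1 \cdot 6 = \left(-2\right) 6 = -12$)
$L = \frac{1}{4537} \approx 0.00022041$
$\left(L + M\right) - 2829 = \left(\frac{1}{4537} - 12\right) - 2829 = - \frac{54443}{4537} - 2829 = - \frac{12889616}{4537}$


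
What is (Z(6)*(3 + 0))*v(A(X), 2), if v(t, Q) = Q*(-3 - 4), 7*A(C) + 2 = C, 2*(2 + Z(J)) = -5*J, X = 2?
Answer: 714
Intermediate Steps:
Z(J) = -2 - 5*J/2 (Z(J) = -2 + (-5*J)/2 = -2 - 5*J/2)
A(C) = -2/7 + C/7
v(t, Q) = -7*Q (v(t, Q) = Q*(-7) = -7*Q)
(Z(6)*(3 + 0))*v(A(X), 2) = ((-2 - 5/2*6)*(3 + 0))*(-7*2) = ((-2 - 15)*3)*(-14) = -17*3*(-14) = -51*(-14) = 714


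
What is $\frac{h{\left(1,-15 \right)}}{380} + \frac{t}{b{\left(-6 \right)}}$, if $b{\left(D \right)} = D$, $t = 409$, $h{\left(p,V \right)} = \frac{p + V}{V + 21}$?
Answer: $- \frac{77717}{1140} \approx -68.173$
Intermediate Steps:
$h{\left(p,V \right)} = \frac{V + p}{21 + V}$
$\frac{h{\left(1,-15 \right)}}{380} + \frac{t}{b{\left(-6 \right)}} = \frac{\frac{1}{21 - 15} \left(-15 + 1\right)}{380} + \frac{409}{-6} = \frac{1}{6} \left(-14\right) \frac{1}{380} + 409 \left(- \frac{1}{6}\right) = \frac{1}{6} \left(-14\right) \frac{1}{380} - \frac{409}{6} = \left(- \frac{7}{3}\right) \frac{1}{380} - \frac{409}{6} = - \frac{7}{1140} - \frac{409}{6} = - \frac{77717}{1140}$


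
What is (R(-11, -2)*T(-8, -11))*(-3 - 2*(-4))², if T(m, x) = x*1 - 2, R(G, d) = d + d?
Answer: 1300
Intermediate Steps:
R(G, d) = 2*d
T(m, x) = -2 + x (T(m, x) = x - 2 = -2 + x)
(R(-11, -2)*T(-8, -11))*(-3 - 2*(-4))² = ((2*(-2))*(-2 - 11))*(-3 - 2*(-4))² = (-4*(-13))*(-3 + 8)² = 52*5² = 52*25 = 1300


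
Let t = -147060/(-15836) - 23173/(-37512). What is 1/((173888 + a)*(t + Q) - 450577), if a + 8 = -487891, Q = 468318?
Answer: -148510008/21839965550681777057 ≈ -6.7999e-12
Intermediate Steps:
a = -487899 (a = -8 - 487891 = -487899)
t = 1470870587/148510008 (t = -147060*(-1/15836) - 23173*(-1/37512) = 36765/3959 + 23173/37512 = 1470870587/148510008 ≈ 9.9042)
1/((173888 + a)*(t + Q) - 450577) = 1/((173888 - 487899)*(1470870587/148510008 + 468318) - 450577) = 1/(-314011*69551380797131/148510008 - 450577) = 1/(-21839898635487902441/148510008 - 450577) = 1/(-21839965550681777057/148510008) = -148510008/21839965550681777057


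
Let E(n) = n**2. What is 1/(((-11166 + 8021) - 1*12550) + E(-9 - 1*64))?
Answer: -1/10366 ≈ -9.6469e-5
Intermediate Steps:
1/(((-11166 + 8021) - 1*12550) + E(-9 - 1*64)) = 1/(((-11166 + 8021) - 1*12550) + (-9 - 1*64)**2) = 1/((-3145 - 12550) + (-9 - 64)**2) = 1/(-15695 + (-73)**2) = 1/(-15695 + 5329) = 1/(-10366) = -1/10366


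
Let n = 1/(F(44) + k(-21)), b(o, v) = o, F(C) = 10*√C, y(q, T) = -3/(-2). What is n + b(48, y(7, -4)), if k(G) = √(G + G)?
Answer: (1 + 960*√11 + 48*I*√42)/(20*√11 + I*√42) ≈ 48.015 - 0.001459*I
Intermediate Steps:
y(q, T) = 3/2 (y(q, T) = -3*(-½) = 3/2)
k(G) = √2*√G (k(G) = √(2*G) = √2*√G)
n = 1/(20*√11 + I*√42) (n = 1/(10*√44 + √2*√(-21)) = 1/(10*(2*√11) + √2*(I*√21)) = 1/(20*√11 + I*√42) ≈ 0.014933 - 0.001459*I)
n + b(48, y(7, -4)) = 1/(20*√11 + I*√42) + 48 = 48 + 1/(20*√11 + I*√42)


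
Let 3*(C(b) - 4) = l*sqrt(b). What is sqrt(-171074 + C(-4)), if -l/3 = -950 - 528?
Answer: sqrt(-171070 + 2956*I) ≈ 3.573 + 413.62*I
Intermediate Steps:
l = 4434 (l = -3*(-950 - 528) = -3*(-1478) = 4434)
C(b) = 4 + 1478*sqrt(b) (C(b) = 4 + (4434*sqrt(b))/3 = 4 + 1478*sqrt(b))
sqrt(-171074 + C(-4)) = sqrt(-171074 + (4 + 1478*sqrt(-4))) = sqrt(-171074 + (4 + 1478*(2*I))) = sqrt(-171074 + (4 + 2956*I)) = sqrt(-171070 + 2956*I)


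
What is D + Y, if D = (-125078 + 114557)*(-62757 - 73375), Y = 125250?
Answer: 1432370022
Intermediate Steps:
D = 1432244772 (D = -10521*(-136132) = 1432244772)
D + Y = 1432244772 + 125250 = 1432370022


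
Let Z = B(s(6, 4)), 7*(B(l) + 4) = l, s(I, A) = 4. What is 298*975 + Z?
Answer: 2033826/7 ≈ 2.9055e+5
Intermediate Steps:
B(l) = -4 + l/7
Z = -24/7 (Z = -4 + (⅐)*4 = -4 + 4/7 = -24/7 ≈ -3.4286)
298*975 + Z = 298*975 - 24/7 = 290550 - 24/7 = 2033826/7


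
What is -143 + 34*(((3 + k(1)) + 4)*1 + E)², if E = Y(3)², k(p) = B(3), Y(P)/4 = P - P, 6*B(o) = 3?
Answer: 3539/2 ≈ 1769.5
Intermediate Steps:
B(o) = ½ (B(o) = (⅙)*3 = ½)
Y(P) = 0 (Y(P) = 4*(P - P) = 4*0 = 0)
k(p) = ½
E = 0 (E = 0² = 0)
-143 + 34*(((3 + k(1)) + 4)*1 + E)² = -143 + 34*(((3 + ½) + 4)*1 + 0)² = -143 + 34*((7/2 + 4)*1 + 0)² = -143 + 34*((15/2)*1 + 0)² = -143 + 34*(15/2 + 0)² = -143 + 34*(15/2)² = -143 + 34*(225/4) = -143 + 3825/2 = 3539/2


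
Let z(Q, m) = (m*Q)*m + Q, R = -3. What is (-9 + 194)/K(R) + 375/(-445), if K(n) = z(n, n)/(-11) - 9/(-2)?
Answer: 350305/14151 ≈ 24.755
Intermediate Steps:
z(Q, m) = Q + Q*m² (z(Q, m) = (Q*m)*m + Q = Q*m² + Q = Q + Q*m²)
K(n) = 9/2 - n*(1 + n²)/11 (K(n) = (n*(1 + n²))/(-11) - 9/(-2) = (n*(1 + n²))*(-1/11) - 9*(-½) = -n*(1 + n²)/11 + 9/2 = 9/2 - n*(1 + n²)/11)
(-9 + 194)/K(R) + 375/(-445) = (-9 + 194)/(9/2 - 1/11*(-3)*(1 + (-3)²)) + 375/(-445) = 185/(9/2 - 1/11*(-3)*(1 + 9)) + 375*(-1/445) = 185/(9/2 - 1/11*(-3)*10) - 75/89 = 185/(9/2 + 30/11) - 75/89 = 185/(159/22) - 75/89 = 185*(22/159) - 75/89 = 4070/159 - 75/89 = 350305/14151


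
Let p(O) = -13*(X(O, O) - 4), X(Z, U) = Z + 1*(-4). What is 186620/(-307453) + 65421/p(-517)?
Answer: 6280067071/699455575 ≈ 8.9785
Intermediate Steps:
X(Z, U) = -4 + Z (X(Z, U) = Z - 4 = -4 + Z)
p(O) = 104 - 13*O (p(O) = -13*((-4 + O) - 4) = -13*(-8 + O) = 104 - 13*O)
186620/(-307453) + 65421/p(-517) = 186620/(-307453) + 65421/(104 - 13*(-517)) = 186620*(-1/307453) + 65421/(104 + 6721) = -186620/307453 + 65421/6825 = -186620/307453 + 65421*(1/6825) = -186620/307453 + 21807/2275 = 6280067071/699455575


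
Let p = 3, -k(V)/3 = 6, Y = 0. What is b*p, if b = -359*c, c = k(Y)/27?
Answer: 718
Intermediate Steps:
k(V) = -18 (k(V) = -3*6 = -18)
c = -⅔ (c = -18/27 = -18*1/27 = -⅔ ≈ -0.66667)
b = 718/3 (b = -359*(-⅔) = 718/3 ≈ 239.33)
b*p = (718/3)*3 = 718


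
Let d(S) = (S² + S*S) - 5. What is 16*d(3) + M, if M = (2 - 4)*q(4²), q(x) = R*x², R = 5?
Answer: -2352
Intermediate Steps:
d(S) = -5 + 2*S² (d(S) = (S² + S²) - 5 = 2*S² - 5 = -5 + 2*S²)
q(x) = 5*x²
M = -2560 (M = (2 - 4)*(5*(4²)²) = -10*16² = -10*256 = -2*1280 = -2560)
16*d(3) + M = 16*(-5 + 2*3²) - 2560 = 16*(-5 + 2*9) - 2560 = 16*(-5 + 18) - 2560 = 16*13 - 2560 = 208 - 2560 = -2352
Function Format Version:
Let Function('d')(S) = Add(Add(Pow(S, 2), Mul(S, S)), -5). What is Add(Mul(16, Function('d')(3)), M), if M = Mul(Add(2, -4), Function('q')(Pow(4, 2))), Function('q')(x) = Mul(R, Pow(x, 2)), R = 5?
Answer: -2352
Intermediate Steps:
Function('d')(S) = Add(-5, Mul(2, Pow(S, 2))) (Function('d')(S) = Add(Add(Pow(S, 2), Pow(S, 2)), -5) = Add(Mul(2, Pow(S, 2)), -5) = Add(-5, Mul(2, Pow(S, 2))))
Function('q')(x) = Mul(5, Pow(x, 2))
M = -2560 (M = Mul(Add(2, -4), Mul(5, Pow(Pow(4, 2), 2))) = Mul(-2, Mul(5, Pow(16, 2))) = Mul(-2, Mul(5, 256)) = Mul(-2, 1280) = -2560)
Add(Mul(16, Function('d')(3)), M) = Add(Mul(16, Add(-5, Mul(2, Pow(3, 2)))), -2560) = Add(Mul(16, Add(-5, Mul(2, 9))), -2560) = Add(Mul(16, Add(-5, 18)), -2560) = Add(Mul(16, 13), -2560) = Add(208, -2560) = -2352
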